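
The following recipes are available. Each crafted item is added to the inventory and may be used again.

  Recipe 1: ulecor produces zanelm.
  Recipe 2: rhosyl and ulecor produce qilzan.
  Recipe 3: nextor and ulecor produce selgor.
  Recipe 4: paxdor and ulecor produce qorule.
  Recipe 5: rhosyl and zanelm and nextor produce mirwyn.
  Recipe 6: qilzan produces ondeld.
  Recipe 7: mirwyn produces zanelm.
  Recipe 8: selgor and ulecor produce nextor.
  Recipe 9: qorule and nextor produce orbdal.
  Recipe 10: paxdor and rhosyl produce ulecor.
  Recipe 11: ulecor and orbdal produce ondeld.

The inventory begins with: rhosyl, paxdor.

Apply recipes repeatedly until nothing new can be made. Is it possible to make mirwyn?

mirwyn would need rhosyl, zanelm, and nextor (Recipe 5), but nextor is never obtained.

No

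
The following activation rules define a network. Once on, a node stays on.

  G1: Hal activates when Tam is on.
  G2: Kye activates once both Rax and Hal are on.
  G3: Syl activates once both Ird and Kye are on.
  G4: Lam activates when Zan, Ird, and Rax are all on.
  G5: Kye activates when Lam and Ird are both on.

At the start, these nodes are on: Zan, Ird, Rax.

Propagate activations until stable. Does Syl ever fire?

Yes

Zan, Ird, and Rax are on, so Lam activates (G4).
Lam and Ird are on, so Kye activates (G5).
G3: Ird and Kye on → Syl on.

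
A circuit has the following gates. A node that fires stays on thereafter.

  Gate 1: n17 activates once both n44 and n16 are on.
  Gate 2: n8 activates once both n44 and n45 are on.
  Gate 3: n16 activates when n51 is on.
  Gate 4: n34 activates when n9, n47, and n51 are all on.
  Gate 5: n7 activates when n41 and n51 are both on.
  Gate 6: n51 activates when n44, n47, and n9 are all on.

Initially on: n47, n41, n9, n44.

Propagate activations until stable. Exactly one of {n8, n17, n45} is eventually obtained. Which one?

n17

n44, n47, and n9 are on, so n51 activates (Gate 6).
Gate 3: n51 on → n16 on.
Gate 1: n44 and n16 on → n17 on.
n8 would need n44 and n45 (Gate 2), but n45 never turns on. No rule produces n45, and it is not given.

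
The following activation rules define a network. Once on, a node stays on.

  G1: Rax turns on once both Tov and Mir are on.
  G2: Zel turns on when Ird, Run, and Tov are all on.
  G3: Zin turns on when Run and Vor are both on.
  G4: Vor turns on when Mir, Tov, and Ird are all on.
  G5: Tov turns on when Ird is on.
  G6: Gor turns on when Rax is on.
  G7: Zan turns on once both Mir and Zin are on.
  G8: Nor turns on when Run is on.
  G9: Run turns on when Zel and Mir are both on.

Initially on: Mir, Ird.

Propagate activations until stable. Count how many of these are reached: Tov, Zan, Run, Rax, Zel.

2

Ird is on, so Tov turns on (G5).
Tov and Mir are on, so Rax turns on (G1).
Tov: reached.
Zan would need Mir and Zin (G7), but Zin never turns on.
Run would need Zel and Mir (G9), but Zel never turns on.
Rax: reached.
Zel would need Ird, Run, and Tov (G2), but Run never turns on.
Reached: Tov and Rax — 2 of the 5.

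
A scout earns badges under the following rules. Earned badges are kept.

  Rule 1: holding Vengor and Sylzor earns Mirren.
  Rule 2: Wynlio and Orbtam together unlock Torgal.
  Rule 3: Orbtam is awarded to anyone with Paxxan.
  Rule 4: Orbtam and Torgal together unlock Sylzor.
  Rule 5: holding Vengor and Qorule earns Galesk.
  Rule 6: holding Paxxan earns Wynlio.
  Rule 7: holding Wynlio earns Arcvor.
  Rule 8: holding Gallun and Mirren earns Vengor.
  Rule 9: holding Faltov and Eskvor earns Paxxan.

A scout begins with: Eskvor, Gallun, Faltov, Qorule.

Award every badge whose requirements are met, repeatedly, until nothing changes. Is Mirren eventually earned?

No

Mirren would need Vengor and Sylzor (Rule 1), but Vengor is never earned.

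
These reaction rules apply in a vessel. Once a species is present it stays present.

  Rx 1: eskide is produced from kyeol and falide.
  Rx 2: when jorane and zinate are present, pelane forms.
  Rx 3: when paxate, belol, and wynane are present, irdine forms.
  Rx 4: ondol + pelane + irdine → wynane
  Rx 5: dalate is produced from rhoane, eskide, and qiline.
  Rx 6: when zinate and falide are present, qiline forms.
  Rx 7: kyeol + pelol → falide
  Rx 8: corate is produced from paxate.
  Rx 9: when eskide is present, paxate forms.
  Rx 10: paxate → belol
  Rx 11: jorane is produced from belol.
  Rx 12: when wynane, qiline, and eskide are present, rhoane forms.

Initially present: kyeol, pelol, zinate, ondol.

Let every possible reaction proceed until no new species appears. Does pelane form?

kyeol and pelol present → falide forms (Rx 7).
kyeol and falide present → eskide forms (Rx 1).
eskide present → paxate forms (Rx 9).
paxate present → belol forms (Rx 10).
belol present → jorane forms (Rx 11).
jorane and zinate present → pelane forms (Rx 2).

Yes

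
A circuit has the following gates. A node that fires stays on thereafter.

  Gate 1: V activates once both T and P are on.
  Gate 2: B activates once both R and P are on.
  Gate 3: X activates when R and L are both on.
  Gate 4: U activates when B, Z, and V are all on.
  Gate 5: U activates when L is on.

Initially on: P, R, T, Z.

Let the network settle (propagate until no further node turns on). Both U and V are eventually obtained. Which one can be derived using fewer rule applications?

V: Gate 1: T and P on → V on. [1 rule application]
U: R and P are on, so B activates (Gate 2). Gate 1: T and P on → V on. Gate 4: B, Z, and V on → U on. [3 rule applications]
V needs fewer.

V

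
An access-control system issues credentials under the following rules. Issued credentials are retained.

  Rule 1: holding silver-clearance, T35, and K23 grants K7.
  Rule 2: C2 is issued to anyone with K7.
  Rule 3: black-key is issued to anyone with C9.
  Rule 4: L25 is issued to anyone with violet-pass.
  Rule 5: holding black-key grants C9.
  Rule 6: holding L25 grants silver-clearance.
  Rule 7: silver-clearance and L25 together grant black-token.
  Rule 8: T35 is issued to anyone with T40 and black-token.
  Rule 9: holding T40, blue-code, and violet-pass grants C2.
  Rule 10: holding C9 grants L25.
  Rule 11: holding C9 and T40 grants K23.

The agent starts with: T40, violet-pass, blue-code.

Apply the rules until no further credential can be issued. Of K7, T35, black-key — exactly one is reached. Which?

Holding violet-pass grants L25 (Rule 4).
Holding L25 grants silver-clearance (Rule 6).
Holding silver-clearance and L25 grants black-token (Rule 7).
Holding T40 and black-token grants T35 (Rule 8).
K7 would need silver-clearance, T35, and K23 (Rule 1), but K23 is never granted. black-key would need C9 (Rule 3), but C9 is never granted.

T35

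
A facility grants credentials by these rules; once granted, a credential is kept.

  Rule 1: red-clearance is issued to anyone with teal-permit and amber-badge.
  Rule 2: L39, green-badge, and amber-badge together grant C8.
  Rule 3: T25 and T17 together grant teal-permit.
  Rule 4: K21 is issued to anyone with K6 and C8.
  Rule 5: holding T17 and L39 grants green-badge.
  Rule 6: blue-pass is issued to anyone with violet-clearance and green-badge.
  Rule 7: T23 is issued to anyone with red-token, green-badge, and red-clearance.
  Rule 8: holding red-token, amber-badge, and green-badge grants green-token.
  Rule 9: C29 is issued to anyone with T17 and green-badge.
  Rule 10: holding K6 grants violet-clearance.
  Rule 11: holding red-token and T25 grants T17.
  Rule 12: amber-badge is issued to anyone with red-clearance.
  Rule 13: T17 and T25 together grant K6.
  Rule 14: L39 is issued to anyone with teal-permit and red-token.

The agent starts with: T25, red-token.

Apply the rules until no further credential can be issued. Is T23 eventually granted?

No

T23 would need red-token, green-badge, and red-clearance (Rule 7), but red-clearance is never granted.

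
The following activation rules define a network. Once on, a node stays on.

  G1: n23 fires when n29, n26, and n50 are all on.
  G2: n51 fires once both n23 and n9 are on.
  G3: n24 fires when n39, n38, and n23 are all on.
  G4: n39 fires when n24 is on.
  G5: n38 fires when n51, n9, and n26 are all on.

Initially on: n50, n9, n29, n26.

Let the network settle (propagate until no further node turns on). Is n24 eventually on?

No

n24 would need n39, n38, and n23 (G3), but n39 never turns on.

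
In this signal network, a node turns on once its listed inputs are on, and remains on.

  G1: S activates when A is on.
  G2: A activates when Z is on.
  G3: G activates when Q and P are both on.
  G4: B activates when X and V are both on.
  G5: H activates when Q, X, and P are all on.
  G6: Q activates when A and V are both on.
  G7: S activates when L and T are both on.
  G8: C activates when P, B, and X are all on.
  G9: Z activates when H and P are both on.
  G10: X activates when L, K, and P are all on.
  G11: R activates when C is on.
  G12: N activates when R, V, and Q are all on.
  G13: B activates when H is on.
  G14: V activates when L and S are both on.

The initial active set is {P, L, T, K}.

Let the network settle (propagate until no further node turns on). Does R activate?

Yes

G7: L and T on → S on.
L, K, and P are on, so X activates (G10).
G14: L and S on → V on.
G4: X and V on → B on.
G8: P, B, and X on → C on.
C is on, so R activates (G11).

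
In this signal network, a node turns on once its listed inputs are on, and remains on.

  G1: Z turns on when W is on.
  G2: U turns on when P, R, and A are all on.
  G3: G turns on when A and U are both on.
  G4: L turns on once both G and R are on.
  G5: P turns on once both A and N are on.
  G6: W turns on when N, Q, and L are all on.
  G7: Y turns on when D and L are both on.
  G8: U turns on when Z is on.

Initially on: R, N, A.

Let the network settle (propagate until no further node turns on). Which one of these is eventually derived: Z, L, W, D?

L

A and N are on, so P turns on (G5).
P, R, and A are on, so U turns on (G2).
G3: A and U on → G on.
G4: G and R on → L on.
No rule produces D, and it is not given. Z would need W (G1), but W never turns on. W would need N, Q, and L (G6), but Q never turns on.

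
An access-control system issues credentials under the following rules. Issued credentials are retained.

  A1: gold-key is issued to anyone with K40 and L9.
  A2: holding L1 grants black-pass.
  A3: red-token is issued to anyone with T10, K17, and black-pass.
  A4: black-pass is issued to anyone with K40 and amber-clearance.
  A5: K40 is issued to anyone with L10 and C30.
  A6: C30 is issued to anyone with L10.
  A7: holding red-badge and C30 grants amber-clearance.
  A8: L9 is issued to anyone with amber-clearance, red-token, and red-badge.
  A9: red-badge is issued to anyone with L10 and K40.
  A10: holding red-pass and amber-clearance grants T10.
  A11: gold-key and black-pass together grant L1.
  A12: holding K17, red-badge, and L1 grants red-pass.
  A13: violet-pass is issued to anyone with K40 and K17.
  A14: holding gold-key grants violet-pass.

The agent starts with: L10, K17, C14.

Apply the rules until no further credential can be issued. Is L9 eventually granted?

No

L9 would need amber-clearance, red-token, and red-badge (A8), but red-token is never granted.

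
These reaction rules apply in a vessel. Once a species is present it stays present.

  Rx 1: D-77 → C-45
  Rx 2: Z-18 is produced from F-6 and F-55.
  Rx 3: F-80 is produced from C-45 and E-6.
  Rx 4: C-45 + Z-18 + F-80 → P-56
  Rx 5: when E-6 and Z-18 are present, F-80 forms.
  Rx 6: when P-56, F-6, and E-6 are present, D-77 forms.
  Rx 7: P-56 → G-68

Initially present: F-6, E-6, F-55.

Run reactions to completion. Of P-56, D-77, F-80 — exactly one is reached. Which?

F-80

F-6 and F-55 present → Z-18 forms (Rx 2).
E-6 and Z-18 present → F-80 forms (Rx 5).
D-77 would need P-56, F-6, and E-6 (Rx 6), but P-56 never forms. P-56 would need C-45, Z-18, and F-80 (Rx 4), but C-45 never forms.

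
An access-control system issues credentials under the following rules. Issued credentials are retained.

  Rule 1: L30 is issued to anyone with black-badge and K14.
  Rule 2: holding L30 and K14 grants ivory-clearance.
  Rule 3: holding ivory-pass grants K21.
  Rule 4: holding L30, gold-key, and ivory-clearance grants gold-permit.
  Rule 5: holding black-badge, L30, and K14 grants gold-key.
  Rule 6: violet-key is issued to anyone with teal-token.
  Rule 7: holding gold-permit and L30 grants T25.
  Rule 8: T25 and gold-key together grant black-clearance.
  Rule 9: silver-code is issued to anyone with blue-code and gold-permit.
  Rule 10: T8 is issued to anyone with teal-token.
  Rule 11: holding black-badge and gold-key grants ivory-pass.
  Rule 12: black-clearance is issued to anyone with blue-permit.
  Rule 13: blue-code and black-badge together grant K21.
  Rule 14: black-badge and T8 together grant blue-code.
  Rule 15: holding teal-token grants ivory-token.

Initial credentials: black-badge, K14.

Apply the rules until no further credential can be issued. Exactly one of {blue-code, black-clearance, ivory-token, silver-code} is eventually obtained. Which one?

Holding black-badge and K14 grants L30 (Rule 1).
Holding black-badge, L30, and K14 grants gold-key (Rule 5).
Holding L30 and K14 grants ivory-clearance (Rule 2).
Holding L30, gold-key, and ivory-clearance grants gold-permit (Rule 4).
Holding gold-permit and L30 grants T25 (Rule 7).
Holding T25 and gold-key grants black-clearance (Rule 8).
ivory-token would need teal-token (Rule 15), but teal-token is never granted. silver-code would need blue-code and gold-permit (Rule 9), but blue-code is never granted. blue-code would need black-badge and T8 (Rule 14), but T8 is never granted.

black-clearance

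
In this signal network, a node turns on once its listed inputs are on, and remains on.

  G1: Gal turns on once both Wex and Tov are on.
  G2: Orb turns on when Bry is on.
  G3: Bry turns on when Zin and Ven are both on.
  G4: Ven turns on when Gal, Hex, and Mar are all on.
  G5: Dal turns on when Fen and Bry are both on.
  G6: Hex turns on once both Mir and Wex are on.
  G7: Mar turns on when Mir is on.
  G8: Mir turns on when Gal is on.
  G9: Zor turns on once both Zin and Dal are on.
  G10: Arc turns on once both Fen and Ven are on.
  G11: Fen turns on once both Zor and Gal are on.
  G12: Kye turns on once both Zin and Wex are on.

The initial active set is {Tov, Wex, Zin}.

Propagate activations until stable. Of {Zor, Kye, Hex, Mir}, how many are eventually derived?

3

G12: Zin and Wex on → Kye on.
G1: Wex and Tov on → Gal on.
G8: Gal on → Mir on.
Mir and Wex are on, so Hex turns on (G6).
Zor would need Zin and Dal (G9), but Dal never turns on.
Kye: reached.
Hex: reached.
Mir: reached.
Reached: Kye, Hex, and Mir — 3 of the 4.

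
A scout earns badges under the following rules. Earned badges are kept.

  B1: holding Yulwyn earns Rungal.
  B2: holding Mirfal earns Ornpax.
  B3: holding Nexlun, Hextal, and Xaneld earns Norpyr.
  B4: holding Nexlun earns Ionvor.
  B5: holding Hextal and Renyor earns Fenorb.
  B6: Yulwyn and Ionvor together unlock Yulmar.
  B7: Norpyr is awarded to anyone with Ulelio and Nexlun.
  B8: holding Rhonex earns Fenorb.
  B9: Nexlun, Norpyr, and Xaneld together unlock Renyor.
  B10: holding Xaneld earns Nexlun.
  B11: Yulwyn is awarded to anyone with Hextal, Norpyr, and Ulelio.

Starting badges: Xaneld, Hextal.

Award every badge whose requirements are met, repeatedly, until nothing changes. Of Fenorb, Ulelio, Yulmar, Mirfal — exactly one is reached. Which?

Fenorb

With Xaneld, Nexlun is earned (B10).
With Nexlun, Hextal, and Xaneld, Norpyr is earned (B3).
With Nexlun, Norpyr, and Xaneld, Renyor is earned (B9).
With Hextal and Renyor, Fenorb is earned (B5).
No rule produces Ulelio, and it is not given. Yulmar would need Yulwyn and Ionvor (B6), but Yulwyn is never earned. No rule produces Mirfal, and it is not given.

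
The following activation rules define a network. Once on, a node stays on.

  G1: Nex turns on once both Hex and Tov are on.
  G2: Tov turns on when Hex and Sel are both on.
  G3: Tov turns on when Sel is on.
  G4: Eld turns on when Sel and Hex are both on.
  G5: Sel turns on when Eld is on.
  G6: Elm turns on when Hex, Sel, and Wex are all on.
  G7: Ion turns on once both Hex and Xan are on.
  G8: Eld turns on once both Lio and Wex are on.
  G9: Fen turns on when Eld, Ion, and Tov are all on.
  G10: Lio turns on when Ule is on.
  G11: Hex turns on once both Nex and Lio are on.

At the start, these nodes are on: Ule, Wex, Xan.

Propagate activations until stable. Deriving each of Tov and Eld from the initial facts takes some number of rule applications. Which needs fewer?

Eld

Eld: G10: Ule on → Lio on. G8: Lio and Wex on → Eld on. [2 rule applications]
Tov: Ule is on, so Lio turns on (G10). G8: Lio and Wex on → Eld on. Eld is on, so Sel turns on (G5). Sel is on, so Tov turns on (G3). [4 rule applications]
Eld needs fewer.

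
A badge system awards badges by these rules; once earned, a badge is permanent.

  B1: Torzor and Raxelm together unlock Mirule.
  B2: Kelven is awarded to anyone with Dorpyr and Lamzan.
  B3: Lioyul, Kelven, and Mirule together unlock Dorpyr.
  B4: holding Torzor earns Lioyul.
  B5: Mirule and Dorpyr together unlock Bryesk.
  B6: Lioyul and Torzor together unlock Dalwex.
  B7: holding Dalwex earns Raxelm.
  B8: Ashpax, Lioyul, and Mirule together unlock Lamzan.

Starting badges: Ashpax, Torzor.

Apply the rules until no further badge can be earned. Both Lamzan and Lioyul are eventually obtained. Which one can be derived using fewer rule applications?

Lioyul: With Torzor, Lioyul is earned (B4). [1 rule application]
Lamzan: With Torzor, Lioyul is earned (B4). With Lioyul and Torzor, Dalwex is earned (B6). With Dalwex, Raxelm is earned (B7). With Torzor and Raxelm, Mirule is earned (B1). With Ashpax, Lioyul, and Mirule, Lamzan is earned (B8). [5 rule applications]
Lioyul needs fewer.

Lioyul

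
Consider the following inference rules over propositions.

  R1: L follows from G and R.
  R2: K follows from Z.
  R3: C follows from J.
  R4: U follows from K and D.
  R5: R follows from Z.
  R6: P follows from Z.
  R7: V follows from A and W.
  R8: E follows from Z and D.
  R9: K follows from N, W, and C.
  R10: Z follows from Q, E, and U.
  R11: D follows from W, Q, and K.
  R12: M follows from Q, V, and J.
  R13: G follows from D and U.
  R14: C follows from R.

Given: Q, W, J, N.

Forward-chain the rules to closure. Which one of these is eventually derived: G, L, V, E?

G

From J, R3 gives C.
From N, W, and C, R9 gives K.
From W, Q, and K, R11 gives D.
From K and D, R4 gives U.
From D and U, R13 gives G.
E would need Z and D (R8), but Z is never established. V would need A and W (R7), but A is never established. L would need G and R (R1), but R is never established.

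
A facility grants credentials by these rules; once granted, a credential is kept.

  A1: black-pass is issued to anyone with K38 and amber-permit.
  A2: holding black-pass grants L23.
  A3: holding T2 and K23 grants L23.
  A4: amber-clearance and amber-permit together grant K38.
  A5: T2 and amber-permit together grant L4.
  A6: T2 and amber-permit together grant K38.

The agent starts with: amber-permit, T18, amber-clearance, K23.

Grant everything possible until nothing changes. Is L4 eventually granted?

No

L4 would need T2 and amber-permit (A5), but T2 is never granted.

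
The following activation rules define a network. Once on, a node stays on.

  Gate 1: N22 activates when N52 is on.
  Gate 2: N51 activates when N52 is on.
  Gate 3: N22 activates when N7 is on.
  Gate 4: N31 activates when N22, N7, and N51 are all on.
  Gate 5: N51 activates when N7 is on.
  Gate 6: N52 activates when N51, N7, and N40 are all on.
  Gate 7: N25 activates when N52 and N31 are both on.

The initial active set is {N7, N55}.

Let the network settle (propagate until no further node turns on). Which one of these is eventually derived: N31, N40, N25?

N31

N7 is on, so N22 activates (Gate 3).
N7 is on, so N51 activates (Gate 5).
Gate 4: N22, N7, and N51 on → N31 on.
No rule produces N40, and it is not given. N25 would need N52 and N31 (Gate 7), but N52 never turns on.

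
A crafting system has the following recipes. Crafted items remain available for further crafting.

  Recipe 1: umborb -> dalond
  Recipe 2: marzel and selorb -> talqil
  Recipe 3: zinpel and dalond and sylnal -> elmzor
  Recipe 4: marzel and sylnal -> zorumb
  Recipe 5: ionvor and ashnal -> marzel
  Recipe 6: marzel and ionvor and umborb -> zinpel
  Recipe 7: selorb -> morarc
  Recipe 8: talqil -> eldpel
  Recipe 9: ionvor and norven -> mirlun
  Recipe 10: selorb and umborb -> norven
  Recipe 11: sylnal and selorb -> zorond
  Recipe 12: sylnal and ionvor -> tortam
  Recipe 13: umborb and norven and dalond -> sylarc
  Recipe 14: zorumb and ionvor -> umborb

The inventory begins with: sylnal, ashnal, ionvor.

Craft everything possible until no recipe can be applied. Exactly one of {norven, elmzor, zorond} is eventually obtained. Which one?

Using Recipe 5, ionvor and ashnal make marzel.
Using Recipe 4, marzel and sylnal make zorumb.
Using Recipe 14, zorumb and ionvor make umborb.
umborb -> dalond (Recipe 1).
marzel and ionvor and umborb -> zinpel (Recipe 6).
zinpel and dalond and sylnal -> elmzor (Recipe 3).
norven would need selorb and umborb (Recipe 10), but selorb is never obtained. zorond would need sylnal and selorb (Recipe 11), but selorb is never obtained.

elmzor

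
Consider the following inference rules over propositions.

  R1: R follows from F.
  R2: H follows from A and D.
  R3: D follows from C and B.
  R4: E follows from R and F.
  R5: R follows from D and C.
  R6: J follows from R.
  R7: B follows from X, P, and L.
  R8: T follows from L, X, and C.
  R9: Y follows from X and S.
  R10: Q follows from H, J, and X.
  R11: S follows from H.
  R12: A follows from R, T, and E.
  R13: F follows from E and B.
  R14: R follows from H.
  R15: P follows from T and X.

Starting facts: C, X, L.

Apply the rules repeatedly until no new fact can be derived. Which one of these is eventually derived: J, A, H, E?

J

L, X, and C hold, so T follows (R8).
T and X hold, so P follows (R15).
From X, P, and L, R7 gives B.
C and B hold, so D follows (R3).
D and C hold, so R follows (R5).
R holds, so J follows (R6).
E would need R and F (R4), but F is never established. H would need A and D (R2), but A is never established. A would need R, T, and E (R12), but E is never established.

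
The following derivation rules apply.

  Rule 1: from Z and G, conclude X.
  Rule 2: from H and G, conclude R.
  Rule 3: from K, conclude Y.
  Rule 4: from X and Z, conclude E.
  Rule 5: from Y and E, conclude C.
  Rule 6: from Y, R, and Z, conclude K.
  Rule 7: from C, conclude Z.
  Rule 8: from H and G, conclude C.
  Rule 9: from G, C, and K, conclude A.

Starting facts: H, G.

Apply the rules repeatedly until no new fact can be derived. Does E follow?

Yes

From H and G, Rule 8 gives C.
C holds, so Z follows (Rule 7).
Z and G hold, so X follows (Rule 1).
From X and Z, Rule 4 gives E.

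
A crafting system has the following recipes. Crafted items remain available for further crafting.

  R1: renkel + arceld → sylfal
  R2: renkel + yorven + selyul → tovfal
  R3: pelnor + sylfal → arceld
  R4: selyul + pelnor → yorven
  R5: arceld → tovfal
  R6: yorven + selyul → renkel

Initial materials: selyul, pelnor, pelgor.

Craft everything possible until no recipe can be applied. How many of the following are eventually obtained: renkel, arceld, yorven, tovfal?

3

Using R4, selyul and pelnor make yorven.
yorven + selyul → renkel (R6).
Using R2, renkel, yorven, and selyul make tovfal.
renkel: reached.
arceld would need pelnor and sylfal (R3), but sylfal is never obtained.
yorven: reached.
tovfal: reached.
Reached: renkel, yorven, and tovfal — 3 of the 4.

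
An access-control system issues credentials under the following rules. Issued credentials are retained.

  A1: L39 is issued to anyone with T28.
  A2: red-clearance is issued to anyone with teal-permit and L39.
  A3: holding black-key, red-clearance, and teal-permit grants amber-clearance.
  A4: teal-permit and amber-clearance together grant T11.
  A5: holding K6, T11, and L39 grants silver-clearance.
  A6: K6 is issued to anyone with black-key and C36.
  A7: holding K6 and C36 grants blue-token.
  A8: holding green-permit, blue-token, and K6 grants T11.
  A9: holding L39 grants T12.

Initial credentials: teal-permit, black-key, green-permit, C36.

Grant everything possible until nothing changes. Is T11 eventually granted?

Yes

Holding black-key and C36 grants K6 (A6).
Holding K6 and C36 grants blue-token (A7).
Holding green-permit, blue-token, and K6 grants T11 (A8).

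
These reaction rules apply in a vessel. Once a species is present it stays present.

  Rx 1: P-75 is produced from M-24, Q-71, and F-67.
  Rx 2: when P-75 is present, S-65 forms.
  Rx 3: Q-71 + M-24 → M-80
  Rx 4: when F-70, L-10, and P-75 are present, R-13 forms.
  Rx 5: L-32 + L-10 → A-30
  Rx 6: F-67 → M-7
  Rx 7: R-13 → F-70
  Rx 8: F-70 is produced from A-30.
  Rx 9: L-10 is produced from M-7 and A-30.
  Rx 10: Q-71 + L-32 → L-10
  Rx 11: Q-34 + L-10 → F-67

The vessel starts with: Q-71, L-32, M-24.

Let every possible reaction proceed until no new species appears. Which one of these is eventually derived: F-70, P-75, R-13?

F-70

Q-71 and L-32 present → L-10 forms (Rx 10).
L-32 and L-10 present → A-30 forms (Rx 5).
A-30 present → F-70 forms (Rx 8).
R-13 would need F-70, L-10, and P-75 (Rx 4), but P-75 never forms. P-75 would need M-24, Q-71, and F-67 (Rx 1), but F-67 never forms.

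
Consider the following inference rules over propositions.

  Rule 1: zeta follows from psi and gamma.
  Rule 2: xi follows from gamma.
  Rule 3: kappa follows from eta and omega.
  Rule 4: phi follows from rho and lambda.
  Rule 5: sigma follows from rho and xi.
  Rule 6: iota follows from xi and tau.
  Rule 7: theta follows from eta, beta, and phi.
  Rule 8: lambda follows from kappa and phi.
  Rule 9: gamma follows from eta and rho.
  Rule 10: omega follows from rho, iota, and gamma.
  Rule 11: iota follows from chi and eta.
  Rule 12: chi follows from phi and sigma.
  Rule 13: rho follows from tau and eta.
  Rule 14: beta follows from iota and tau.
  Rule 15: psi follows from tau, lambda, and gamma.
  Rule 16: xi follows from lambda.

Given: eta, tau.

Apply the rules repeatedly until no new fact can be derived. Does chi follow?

No

chi would need phi and sigma (Rule 12), but phi is never established.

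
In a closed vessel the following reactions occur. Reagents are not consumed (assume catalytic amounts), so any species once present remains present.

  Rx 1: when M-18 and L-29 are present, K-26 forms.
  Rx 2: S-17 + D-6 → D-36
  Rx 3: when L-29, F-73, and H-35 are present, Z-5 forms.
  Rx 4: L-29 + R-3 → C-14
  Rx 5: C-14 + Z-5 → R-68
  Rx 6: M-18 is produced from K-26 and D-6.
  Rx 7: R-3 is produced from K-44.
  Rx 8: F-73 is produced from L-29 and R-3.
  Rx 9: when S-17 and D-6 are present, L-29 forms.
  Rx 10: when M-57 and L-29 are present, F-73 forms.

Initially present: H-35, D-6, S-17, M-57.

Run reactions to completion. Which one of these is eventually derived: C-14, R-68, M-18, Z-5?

S-17 and D-6 present → L-29 forms (Rx 9).
M-57 and L-29 present → F-73 forms (Rx 10).
L-29, F-73, and H-35 present → Z-5 forms (Rx 3).
C-14 would need L-29 and R-3 (Rx 4), but R-3 never forms. R-68 would need C-14 and Z-5 (Rx 5), but C-14 never forms. M-18 would need K-26 and D-6 (Rx 6), but K-26 never forms.

Z-5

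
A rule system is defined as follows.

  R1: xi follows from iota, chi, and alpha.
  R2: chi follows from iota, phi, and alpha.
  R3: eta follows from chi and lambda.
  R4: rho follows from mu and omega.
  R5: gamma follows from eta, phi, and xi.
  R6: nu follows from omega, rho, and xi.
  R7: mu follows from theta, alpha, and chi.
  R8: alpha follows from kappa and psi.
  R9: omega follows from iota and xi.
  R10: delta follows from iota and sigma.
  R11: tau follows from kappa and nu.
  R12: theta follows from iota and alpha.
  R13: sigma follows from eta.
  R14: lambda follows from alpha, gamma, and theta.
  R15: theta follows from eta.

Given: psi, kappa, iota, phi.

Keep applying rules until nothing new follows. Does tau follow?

Yes

kappa and psi hold, so alpha follows (R8).
iota and alpha hold, so theta follows (R12).
From iota, phi, and alpha, R2 gives chi.
theta, alpha, and chi hold, so mu follows (R7).
From iota, chi, and alpha, R1 gives xi.
iota and xi hold, so omega follows (R9).
From mu and omega, R4 gives rho.
From omega, rho, and xi, R6 gives nu.
From kappa and nu, R11 gives tau.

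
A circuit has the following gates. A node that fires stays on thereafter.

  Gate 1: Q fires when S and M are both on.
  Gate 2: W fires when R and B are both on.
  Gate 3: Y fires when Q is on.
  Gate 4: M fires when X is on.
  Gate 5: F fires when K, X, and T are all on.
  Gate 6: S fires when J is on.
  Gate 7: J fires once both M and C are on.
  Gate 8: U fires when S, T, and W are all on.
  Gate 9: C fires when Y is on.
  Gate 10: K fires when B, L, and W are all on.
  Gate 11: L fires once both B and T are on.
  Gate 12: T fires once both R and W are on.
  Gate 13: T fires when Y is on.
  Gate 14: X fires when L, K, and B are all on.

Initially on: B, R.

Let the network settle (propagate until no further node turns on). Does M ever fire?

R and B are on, so W fires (Gate 2).
R and W are on, so T fires (Gate 12).
B and T are on, so L fires (Gate 11).
B, L, and W are on, so K fires (Gate 10).
Gate 14: L, K, and B on → X on.
Gate 4: X on → M on.

Yes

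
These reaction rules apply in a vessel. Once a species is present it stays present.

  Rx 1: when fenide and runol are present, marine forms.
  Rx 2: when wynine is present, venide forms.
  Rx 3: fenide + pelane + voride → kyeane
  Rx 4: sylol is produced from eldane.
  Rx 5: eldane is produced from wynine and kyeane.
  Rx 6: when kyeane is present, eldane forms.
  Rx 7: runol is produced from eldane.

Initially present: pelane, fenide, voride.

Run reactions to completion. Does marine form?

fenide, pelane, and voride present → kyeane forms (Rx 3).
kyeane present → eldane forms (Rx 6).
eldane present → runol forms (Rx 7).
fenide and runol present → marine forms (Rx 1).

Yes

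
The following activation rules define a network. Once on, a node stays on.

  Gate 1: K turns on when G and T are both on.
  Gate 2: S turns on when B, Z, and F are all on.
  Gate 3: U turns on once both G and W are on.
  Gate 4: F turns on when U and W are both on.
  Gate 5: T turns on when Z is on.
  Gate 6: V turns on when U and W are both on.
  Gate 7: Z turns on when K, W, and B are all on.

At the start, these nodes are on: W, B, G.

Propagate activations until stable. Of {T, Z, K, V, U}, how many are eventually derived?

G and W are on, so U turns on (Gate 3).
Gate 6: U and W on → V on.
T would need Z (Gate 5), but Z never turns on.
Z would need K, W, and B (Gate 7), but K never turns on.
K would need G and T (Gate 1), but T never turns on.
V: reached.
U: reached.
Reached: V and U — 2 of the 5.

2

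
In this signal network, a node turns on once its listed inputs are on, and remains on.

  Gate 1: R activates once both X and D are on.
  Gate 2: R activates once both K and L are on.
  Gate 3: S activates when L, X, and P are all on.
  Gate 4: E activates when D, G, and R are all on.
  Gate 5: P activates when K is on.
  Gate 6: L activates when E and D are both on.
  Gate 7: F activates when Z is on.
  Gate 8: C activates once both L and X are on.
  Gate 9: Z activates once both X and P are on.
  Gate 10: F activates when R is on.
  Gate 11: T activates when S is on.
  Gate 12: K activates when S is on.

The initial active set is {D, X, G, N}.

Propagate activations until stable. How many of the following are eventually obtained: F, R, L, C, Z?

4

X and D are on, so R activates (Gate 1).
Gate 4: D, G, and R on → E on.
R is on, so F activates (Gate 10).
E and D are on, so L activates (Gate 6).
Gate 8: L and X on → C on.
F: reached.
R: reached.
L: reached.
C: reached.
Z would need X and P (Gate 9), but P never turns on.
Reached: F, R, L, and C — 4 of the 5.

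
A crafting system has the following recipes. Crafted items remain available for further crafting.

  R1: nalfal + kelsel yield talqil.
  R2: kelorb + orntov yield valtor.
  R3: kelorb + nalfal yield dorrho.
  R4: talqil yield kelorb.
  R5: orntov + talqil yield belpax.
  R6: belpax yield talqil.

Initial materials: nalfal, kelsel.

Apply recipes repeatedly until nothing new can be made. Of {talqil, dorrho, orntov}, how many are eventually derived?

nalfal + kelsel → talqil (R1).
Using R4, talqil makes kelorb.
Using R3, kelorb and nalfal make dorrho.
talqil: reached.
dorrho: reached.
No rule produces orntov, and it is not given.
Reached: talqil and dorrho — 2 of the 3.

2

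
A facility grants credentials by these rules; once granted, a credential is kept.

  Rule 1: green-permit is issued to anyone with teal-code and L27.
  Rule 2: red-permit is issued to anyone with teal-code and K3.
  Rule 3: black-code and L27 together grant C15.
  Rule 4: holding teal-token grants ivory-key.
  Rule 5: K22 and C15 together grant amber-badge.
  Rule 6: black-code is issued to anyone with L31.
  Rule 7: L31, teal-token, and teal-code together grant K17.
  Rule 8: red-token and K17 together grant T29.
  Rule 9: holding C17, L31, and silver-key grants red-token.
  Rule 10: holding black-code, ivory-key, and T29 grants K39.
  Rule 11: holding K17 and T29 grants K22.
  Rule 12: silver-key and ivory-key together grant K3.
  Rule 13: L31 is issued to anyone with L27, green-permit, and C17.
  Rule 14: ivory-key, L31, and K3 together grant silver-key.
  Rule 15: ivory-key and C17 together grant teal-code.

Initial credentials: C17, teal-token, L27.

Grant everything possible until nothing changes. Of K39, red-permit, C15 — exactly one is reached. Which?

C15

Holding teal-token grants ivory-key (Rule 4).
Holding ivory-key and C17 grants teal-code (Rule 15).
Holding teal-code and L27 grants green-permit (Rule 1).
Holding L27, green-permit, and C17 grants L31 (Rule 13).
Holding L31 grants black-code (Rule 6).
Holding black-code and L27 grants C15 (Rule 3).
red-permit would need teal-code and K3 (Rule 2), but K3 is never granted. K39 would need black-code, ivory-key, and T29 (Rule 10), but T29 is never granted.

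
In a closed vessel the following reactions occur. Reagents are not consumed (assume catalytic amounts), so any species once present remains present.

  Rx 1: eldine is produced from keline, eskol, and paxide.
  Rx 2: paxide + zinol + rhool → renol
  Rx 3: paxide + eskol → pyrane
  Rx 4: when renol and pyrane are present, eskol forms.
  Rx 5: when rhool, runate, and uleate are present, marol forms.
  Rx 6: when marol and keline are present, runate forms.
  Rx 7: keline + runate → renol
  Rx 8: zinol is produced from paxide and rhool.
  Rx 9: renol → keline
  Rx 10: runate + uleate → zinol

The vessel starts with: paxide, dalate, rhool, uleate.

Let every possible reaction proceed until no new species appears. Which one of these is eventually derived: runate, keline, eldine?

keline

paxide and rhool present → zinol forms (Rx 8).
paxide, zinol, and rhool present → renol forms (Rx 2).
renol present → keline forms (Rx 9).
runate would need marol and keline (Rx 6), but marol never forms. eldine would need keline, eskol, and paxide (Rx 1), but eskol never forms.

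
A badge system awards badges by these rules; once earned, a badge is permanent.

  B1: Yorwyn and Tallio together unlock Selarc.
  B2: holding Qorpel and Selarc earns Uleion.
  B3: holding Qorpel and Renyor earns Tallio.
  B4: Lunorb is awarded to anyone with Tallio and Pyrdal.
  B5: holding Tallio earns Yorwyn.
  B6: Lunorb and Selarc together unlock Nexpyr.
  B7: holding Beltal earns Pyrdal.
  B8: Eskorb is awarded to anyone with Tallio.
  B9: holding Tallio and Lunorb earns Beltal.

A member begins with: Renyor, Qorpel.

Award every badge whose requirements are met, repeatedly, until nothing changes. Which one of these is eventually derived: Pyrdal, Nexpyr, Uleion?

With Qorpel and Renyor, Tallio is earned (B3).
With Tallio, Yorwyn is earned (B5).
With Yorwyn and Tallio, Selarc is earned (B1).
With Qorpel and Selarc, Uleion is earned (B2).
Nexpyr would need Lunorb and Selarc (B6), but Lunorb is never earned. Pyrdal would need Beltal (B7), but Beltal is never earned.

Uleion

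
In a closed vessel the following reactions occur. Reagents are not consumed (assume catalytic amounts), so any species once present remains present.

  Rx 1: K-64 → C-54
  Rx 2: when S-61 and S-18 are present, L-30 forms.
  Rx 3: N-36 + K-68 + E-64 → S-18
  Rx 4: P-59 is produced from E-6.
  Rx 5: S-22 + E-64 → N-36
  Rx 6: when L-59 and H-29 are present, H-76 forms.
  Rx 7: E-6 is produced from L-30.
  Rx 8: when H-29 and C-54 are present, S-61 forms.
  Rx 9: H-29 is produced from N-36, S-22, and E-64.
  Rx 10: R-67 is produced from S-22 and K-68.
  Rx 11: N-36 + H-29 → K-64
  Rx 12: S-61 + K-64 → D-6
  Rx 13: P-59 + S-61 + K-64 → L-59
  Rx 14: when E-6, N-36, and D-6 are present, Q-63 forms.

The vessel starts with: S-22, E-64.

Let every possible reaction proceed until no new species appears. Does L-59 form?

No

L-59 would need P-59, S-61, and K-64 (Rx 13), but P-59 never forms.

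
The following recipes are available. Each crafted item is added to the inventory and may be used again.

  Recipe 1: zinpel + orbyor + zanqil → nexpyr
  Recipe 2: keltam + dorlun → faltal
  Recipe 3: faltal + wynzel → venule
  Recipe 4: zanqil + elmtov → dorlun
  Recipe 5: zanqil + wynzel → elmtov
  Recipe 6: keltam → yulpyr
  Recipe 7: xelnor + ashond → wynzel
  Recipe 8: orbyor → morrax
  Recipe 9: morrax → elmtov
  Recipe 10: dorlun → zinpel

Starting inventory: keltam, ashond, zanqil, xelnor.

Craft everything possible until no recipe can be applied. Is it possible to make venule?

xelnor + ashond → wynzel (Recipe 7).
Using Recipe 5, zanqil and wynzel make elmtov.
Using Recipe 4, zanqil and elmtov make dorlun.
Using Recipe 2, keltam and dorlun make faltal.
faltal + wynzel → venule (Recipe 3).

Yes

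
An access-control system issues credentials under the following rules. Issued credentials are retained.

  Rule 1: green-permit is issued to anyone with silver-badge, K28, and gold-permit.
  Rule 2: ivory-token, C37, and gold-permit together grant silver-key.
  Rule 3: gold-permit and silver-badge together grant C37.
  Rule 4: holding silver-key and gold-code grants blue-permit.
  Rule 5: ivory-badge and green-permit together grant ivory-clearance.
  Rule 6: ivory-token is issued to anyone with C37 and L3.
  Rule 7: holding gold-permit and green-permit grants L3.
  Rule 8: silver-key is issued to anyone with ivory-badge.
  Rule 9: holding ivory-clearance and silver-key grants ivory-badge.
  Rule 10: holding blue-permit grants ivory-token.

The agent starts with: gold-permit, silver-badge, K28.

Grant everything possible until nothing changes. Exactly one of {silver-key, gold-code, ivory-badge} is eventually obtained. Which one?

silver-key

Holding gold-permit and silver-badge grants C37 (Rule 3).
Holding silver-badge, K28, and gold-permit grants green-permit (Rule 1).
Holding gold-permit and green-permit grants L3 (Rule 7).
Holding C37 and L3 grants ivory-token (Rule 6).
Holding ivory-token, C37, and gold-permit grants silver-key (Rule 2).
ivory-badge would need ivory-clearance and silver-key (Rule 9), but ivory-clearance is never granted. No rule produces gold-code, and it is not given.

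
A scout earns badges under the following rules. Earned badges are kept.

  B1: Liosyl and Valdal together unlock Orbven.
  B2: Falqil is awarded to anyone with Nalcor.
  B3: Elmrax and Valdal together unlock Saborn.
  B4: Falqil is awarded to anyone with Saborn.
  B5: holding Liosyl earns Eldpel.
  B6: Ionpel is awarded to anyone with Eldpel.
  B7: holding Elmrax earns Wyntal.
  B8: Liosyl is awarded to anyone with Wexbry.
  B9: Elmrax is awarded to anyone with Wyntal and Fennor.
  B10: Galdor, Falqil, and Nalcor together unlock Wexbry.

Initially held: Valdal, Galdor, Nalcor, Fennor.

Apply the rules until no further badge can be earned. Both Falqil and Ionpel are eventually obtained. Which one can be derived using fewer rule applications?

Falqil: With Nalcor, Falqil is earned (B2). [1 rule application]
Ionpel: With Nalcor, Falqil is earned (B2). With Galdor, Falqil, and Nalcor, Wexbry is earned (B10). With Wexbry, Liosyl is earned (B8). With Liosyl, Eldpel is earned (B5). With Eldpel, Ionpel is earned (B6). [5 rule applications]
Falqil needs fewer.

Falqil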